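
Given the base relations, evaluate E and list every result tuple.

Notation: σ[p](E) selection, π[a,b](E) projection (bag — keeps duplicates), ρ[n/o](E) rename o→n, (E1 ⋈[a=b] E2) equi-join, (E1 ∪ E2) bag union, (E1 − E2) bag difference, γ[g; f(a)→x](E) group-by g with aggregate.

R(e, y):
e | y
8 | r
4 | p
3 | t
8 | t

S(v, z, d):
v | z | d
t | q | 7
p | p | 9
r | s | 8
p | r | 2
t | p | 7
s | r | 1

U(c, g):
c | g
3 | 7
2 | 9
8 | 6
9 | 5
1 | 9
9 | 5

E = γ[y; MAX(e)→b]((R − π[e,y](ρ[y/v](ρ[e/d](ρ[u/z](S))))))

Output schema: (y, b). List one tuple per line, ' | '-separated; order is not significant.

Row counts bottom-up:
  R → 4
  S → 6
  ρ[u/z](S) → 6
  ρ[e/d](ρ[u/z](S)) → 6
  ρ[y/v](ρ[e/d](ρ[u/z](S))) → 6
  π[e,y](ρ[y/v](ρ[e/d](ρ[u/z](S)))) → 6
  (R − π[e,y](ρ[y/v](ρ[e/d](ρ[u/z](S))))) → 3
  γ[y; MAX(e)→b]((R − π[e,y](ρ[y/v](ρ[e/d](ρ[u/z](S)))))) → 2

== RESULT ==
y | b
p | 4
t | 8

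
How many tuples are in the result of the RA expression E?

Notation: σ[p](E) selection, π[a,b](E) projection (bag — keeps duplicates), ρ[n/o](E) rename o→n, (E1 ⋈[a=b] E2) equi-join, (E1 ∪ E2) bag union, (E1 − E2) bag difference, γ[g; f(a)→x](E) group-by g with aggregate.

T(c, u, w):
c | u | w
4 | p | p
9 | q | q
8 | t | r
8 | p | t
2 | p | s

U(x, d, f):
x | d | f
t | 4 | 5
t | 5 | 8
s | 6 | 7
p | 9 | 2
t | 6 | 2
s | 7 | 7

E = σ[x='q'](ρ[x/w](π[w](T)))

Stepwise |·|:
  T → 5
  π[w](T) → 5
  ρ[x/w](π[w](T)) → 5
  σ[x='q'](ρ[x/w](π[w](T))) → 1

|E| = 1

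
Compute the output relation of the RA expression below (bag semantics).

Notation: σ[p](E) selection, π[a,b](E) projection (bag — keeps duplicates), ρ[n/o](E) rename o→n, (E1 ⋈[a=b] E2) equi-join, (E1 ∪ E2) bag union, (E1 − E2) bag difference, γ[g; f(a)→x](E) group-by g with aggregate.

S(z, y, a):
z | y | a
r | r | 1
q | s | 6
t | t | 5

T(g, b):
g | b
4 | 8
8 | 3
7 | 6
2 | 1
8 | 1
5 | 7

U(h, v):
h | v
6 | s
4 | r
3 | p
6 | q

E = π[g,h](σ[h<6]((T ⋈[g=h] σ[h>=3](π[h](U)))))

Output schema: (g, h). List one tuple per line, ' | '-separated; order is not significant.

Stepwise |·|:
  T → 6
  U → 4
  π[h](U) → 4
  σ[h>=3](π[h](U)) → 4
  (T ⋈[g=h] σ[h>=3](π[h](U))) → 1
  σ[h<6]((T ⋈[g=h] σ[h>=3](π[h](U)))) → 1
  π[g,h](σ[h<6]((T ⋈[g=h] σ[h>=3](π[h](U))))) → 1

== RESULT ==
g | h
4 | 4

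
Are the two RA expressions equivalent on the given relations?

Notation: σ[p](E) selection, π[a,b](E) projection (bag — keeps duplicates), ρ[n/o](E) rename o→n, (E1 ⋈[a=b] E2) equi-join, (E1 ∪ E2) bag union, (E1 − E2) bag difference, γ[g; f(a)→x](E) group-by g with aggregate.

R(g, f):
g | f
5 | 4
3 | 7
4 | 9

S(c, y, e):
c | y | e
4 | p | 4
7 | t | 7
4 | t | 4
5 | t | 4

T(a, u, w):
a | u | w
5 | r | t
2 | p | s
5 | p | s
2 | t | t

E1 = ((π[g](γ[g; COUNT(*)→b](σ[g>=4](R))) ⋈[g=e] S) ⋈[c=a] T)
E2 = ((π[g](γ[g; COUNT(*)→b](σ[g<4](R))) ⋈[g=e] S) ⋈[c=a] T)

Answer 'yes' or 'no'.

E1 stepwise |·|:
  R → 3
  σ[g>=4](R) → 2
  γ[g; COUNT(*)→b](σ[g>=4](R)) → 2
  π[g](γ[g; COUNT(*)→b](σ[g>=4](R))) → 2
  S → 4
  (π[g](γ[g; COUNT(*)→b](σ[g>=4](R))) ⋈[g=e] S) → 3
  T → 4
  ((π[g](γ[g; COUNT(*)→b](σ[g>=4](R))) ⋈[g=e] S) ⋈[c=a] T) → 2
E2 stepwise |·|:
  R → 3
  σ[g<4](R) → 1
  γ[g; COUNT(*)→b](σ[g<4](R)) → 1
  π[g](γ[g; COUNT(*)→b](σ[g<4](R))) → 1
  S → 4
  (π[g](γ[g; COUNT(*)→b](σ[g<4](R))) ⋈[g=e] S) → 0
  T → 4
  ((π[g](γ[g; COUNT(*)→b](σ[g<4](R))) ⋈[g=e] S) ⋈[c=a] T) → 0

E1 result:
g | c | y | e | a | u | w
4 | 5 | t | 4 | 5 | p | s
4 | 5 | t | 4 | 5 | r | t
E2 result:
g | c | y | e | a | u | w
(0 rows)
Witness: (4, 5, 't', 4, 5, 'p', 's') appears 1× in E1 but 0× in E2.

no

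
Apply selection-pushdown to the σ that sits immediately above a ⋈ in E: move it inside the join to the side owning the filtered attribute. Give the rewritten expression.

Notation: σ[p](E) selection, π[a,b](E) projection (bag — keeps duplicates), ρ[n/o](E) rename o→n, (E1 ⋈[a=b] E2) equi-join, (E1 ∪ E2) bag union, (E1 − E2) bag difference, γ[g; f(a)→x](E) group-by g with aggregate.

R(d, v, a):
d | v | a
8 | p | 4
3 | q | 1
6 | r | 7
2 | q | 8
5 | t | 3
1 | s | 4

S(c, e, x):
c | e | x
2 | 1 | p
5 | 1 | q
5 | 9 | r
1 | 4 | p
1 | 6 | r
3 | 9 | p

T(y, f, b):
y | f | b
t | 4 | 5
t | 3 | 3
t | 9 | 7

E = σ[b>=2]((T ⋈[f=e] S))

σ filters on b, owned by the left side.
E' = (σ[b>=2](T) ⋈[f=e] S)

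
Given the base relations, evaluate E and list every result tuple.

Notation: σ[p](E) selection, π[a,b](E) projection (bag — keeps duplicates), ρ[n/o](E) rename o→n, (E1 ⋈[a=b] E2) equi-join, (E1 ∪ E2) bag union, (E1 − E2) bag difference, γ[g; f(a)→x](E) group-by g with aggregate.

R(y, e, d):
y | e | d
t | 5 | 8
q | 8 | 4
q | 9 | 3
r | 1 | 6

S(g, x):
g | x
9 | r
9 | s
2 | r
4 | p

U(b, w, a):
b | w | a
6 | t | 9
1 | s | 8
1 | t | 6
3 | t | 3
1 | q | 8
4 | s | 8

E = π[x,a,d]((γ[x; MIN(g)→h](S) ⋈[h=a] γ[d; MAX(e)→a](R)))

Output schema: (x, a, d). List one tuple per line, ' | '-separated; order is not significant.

Subexpression sizes:
  S → 4
  γ[x; MIN(g)→h](S) → 3
  R → 4
  γ[d; MAX(e)→a](R) → 4
  (γ[x; MIN(g)→h](S) ⋈[h=a] γ[d; MAX(e)→a](R)) → 1
  π[x,a,d]((γ[x; MIN(g)→h](S) ⋈[h=a] γ[d; MAX(e)→a](R))) → 1

== RESULT ==
x | a | d
s | 9 | 3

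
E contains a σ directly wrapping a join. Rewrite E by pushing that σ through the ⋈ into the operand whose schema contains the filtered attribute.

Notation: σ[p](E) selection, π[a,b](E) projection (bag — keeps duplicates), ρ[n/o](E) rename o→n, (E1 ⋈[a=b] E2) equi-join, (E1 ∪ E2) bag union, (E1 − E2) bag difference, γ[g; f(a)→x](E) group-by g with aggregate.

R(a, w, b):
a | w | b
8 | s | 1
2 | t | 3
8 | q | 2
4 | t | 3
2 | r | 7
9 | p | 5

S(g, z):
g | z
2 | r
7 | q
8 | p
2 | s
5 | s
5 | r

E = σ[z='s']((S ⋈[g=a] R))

σ filters on z, owned by the left side.
E' = (σ[z='s'](S) ⋈[g=a] R)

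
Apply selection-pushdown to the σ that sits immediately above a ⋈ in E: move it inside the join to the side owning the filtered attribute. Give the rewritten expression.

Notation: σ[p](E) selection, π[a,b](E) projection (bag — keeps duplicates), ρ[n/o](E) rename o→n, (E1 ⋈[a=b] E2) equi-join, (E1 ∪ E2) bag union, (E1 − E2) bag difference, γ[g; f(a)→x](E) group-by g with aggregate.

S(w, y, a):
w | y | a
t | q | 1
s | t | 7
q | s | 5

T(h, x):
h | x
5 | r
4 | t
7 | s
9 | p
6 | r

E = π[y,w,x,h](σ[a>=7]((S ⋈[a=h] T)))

σ filters on a, owned by the left side.
E' = π[y,w,x,h]((σ[a>=7](S) ⋈[a=h] T))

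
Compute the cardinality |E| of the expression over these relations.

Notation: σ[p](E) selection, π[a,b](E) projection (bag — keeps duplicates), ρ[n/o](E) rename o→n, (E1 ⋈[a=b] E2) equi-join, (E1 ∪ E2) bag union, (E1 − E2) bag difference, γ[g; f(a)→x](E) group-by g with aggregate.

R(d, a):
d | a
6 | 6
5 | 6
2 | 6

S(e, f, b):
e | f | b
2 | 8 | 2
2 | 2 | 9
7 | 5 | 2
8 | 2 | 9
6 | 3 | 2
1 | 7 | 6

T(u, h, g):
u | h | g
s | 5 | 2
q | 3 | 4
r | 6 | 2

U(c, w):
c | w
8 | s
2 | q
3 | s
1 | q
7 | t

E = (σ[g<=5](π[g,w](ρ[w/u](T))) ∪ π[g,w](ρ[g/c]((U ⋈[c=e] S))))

Stepwise |·|:
  T → 3
  ρ[w/u](T) → 3
  π[g,w](ρ[w/u](T)) → 3
  σ[g<=5](π[g,w](ρ[w/u](T))) → 3
  U → 5
  S → 6
  (U ⋈[c=e] S) → 5
  ρ[g/c]((U ⋈[c=e] S)) → 5
  π[g,w](ρ[g/c]((U ⋈[c=e] S))) → 5
  (σ[g<=5](π[g,w](ρ[w/u](T))) ∪ π[g,w](ρ[g/c]((U ⋈[c=e] S)))) → 8

|E| = 8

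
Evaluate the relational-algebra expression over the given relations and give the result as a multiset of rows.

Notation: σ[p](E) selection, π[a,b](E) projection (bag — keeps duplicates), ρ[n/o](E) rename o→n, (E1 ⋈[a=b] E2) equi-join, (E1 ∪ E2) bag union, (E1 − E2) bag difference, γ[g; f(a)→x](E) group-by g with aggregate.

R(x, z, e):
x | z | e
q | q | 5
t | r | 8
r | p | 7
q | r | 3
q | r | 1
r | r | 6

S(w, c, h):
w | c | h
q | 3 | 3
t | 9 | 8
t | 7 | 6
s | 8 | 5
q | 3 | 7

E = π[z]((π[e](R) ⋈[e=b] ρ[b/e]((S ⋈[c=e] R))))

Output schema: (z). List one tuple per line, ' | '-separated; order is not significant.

Row counts bottom-up:
  R → 6
  π[e](R) → 6
  S → 5
  R → 6
  (S ⋈[c=e] R) → 4
  ρ[b/e]((S ⋈[c=e] R)) → 4
  (π[e](R) ⋈[e=b] ρ[b/e]((S ⋈[c=e] R))) → 4
  π[z]((π[e](R) ⋈[e=b] ρ[b/e]((S ⋈[c=e] R)))) → 4

== RESULT ==
z
p
r
r
r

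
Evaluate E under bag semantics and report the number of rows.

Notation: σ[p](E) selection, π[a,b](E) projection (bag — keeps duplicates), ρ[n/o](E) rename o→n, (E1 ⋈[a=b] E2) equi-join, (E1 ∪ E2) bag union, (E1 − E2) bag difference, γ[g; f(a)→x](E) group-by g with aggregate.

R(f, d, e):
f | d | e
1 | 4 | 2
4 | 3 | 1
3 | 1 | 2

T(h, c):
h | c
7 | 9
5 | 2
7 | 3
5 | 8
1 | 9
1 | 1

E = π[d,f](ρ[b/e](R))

Stepwise |·|:
  R → 3
  ρ[b/e](R) → 3
  π[d,f](ρ[b/e](R)) → 3

|E| = 3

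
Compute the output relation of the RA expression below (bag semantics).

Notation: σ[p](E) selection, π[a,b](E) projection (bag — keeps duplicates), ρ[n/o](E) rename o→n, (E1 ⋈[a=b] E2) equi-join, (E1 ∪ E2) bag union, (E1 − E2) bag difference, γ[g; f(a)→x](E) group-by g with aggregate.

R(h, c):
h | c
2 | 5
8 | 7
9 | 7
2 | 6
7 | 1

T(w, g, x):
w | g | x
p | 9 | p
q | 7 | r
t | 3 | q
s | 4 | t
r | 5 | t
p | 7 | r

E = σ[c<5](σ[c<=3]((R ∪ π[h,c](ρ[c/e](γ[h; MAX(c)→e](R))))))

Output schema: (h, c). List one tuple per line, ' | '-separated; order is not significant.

Stepwise |·|:
  R → 5
  R → 5
  γ[h; MAX(c)→e](R) → 4
  ρ[c/e](γ[h; MAX(c)→e](R)) → 4
  π[h,c](ρ[c/e](γ[h; MAX(c)→e](R))) → 4
  (R ∪ π[h,c](ρ[c/e](γ[h; MAX(c)→e](R)))) → 9
  σ[c<=3]((R ∪ π[h,c](ρ[c/e](γ[h; MAX(c)→e](R))))) → 2
  σ[c<5](σ[c<=3]((R ∪ π[h,c](ρ[c/e](γ[h; MAX(c)→e](R)))))) → 2

== RESULT ==
h | c
7 | 1
7 | 1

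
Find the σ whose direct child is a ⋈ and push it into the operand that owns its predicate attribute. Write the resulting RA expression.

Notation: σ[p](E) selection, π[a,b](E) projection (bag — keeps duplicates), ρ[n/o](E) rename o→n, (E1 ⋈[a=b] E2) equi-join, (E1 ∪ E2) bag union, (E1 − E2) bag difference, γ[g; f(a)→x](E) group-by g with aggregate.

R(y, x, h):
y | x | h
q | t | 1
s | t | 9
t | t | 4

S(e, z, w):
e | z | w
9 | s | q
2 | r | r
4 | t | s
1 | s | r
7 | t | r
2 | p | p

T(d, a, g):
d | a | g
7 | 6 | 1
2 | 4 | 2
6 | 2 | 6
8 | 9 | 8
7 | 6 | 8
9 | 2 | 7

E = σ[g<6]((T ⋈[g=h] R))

σ filters on g, owned by the left side.
E' = (σ[g<6](T) ⋈[g=h] R)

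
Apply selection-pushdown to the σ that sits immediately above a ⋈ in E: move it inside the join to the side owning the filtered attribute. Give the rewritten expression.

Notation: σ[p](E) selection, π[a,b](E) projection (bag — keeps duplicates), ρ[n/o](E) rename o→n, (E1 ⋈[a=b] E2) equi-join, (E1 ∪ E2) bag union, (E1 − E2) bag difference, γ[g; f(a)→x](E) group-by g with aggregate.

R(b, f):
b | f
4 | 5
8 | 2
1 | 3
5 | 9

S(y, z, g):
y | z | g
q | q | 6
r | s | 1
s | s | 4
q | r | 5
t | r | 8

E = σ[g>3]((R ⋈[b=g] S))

σ filters on g, owned by the right side.
E' = (R ⋈[b=g] σ[g>3](S))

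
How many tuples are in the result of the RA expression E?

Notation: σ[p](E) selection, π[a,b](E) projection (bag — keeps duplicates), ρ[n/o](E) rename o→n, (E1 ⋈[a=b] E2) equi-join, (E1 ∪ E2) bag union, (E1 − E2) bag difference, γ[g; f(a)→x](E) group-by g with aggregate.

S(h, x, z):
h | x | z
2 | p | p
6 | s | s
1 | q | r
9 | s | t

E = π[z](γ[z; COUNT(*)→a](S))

Row counts bottom-up:
  S → 4
  γ[z; COUNT(*)→a](S) → 4
  π[z](γ[z; COUNT(*)→a](S)) → 4

|E| = 4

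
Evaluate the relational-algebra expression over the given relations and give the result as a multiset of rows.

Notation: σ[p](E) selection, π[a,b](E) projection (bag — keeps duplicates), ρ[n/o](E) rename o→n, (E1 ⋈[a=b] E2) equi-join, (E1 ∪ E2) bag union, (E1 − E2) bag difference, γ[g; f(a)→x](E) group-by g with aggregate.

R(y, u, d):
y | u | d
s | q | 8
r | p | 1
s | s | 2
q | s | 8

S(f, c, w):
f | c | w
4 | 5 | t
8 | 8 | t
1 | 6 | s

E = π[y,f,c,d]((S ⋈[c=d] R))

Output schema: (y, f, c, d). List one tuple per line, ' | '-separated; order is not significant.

Row counts bottom-up:
  S → 3
  R → 4
  (S ⋈[c=d] R) → 2
  π[y,f,c,d]((S ⋈[c=d] R)) → 2

== RESULT ==
y | f | c | d
q | 8 | 8 | 8
s | 8 | 8 | 8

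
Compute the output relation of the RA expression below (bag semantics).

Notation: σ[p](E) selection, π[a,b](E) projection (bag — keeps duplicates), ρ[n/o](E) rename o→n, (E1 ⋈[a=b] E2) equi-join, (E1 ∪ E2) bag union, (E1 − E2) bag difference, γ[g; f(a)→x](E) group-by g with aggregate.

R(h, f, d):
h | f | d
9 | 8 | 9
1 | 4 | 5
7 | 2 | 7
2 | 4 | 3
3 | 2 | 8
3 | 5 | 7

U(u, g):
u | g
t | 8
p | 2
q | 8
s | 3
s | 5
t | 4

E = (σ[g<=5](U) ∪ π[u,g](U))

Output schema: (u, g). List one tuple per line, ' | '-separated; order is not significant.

Subexpression sizes:
  U → 6
  σ[g<=5](U) → 4
  U → 6
  π[u,g](U) → 6
  (σ[g<=5](U) ∪ π[u,g](U)) → 10

== RESULT ==
u | g
p | 2
p | 2
q | 8
s | 3
s | 3
s | 5
s | 5
t | 4
t | 4
t | 8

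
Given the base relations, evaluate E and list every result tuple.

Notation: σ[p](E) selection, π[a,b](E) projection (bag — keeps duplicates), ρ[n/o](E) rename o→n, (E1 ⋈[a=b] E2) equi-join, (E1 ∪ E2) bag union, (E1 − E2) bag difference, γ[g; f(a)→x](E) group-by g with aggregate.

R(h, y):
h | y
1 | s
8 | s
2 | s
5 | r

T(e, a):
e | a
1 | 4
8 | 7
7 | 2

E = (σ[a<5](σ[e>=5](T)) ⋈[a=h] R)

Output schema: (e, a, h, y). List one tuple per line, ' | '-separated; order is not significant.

Per-node cardinality:
  T → 3
  σ[e>=5](T) → 2
  σ[a<5](σ[e>=5](T)) → 1
  R → 4
  (σ[a<5](σ[e>=5](T)) ⋈[a=h] R) → 1

== RESULT ==
e | a | h | y
7 | 2 | 2 | s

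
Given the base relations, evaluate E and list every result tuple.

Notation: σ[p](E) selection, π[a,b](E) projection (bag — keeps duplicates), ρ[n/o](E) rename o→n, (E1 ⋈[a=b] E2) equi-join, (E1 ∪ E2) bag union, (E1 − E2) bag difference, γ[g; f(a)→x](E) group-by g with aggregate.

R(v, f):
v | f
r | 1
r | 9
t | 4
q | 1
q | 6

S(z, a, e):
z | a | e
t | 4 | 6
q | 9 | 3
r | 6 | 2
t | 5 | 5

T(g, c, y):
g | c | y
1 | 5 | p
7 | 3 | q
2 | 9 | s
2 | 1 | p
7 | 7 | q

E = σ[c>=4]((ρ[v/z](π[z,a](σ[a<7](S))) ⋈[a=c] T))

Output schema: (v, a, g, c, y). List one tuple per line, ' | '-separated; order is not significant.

Stepwise |·|:
  S → 4
  σ[a<7](S) → 3
  π[z,a](σ[a<7](S)) → 3
  ρ[v/z](π[z,a](σ[a<7](S))) → 3
  T → 5
  (ρ[v/z](π[z,a](σ[a<7](S))) ⋈[a=c] T) → 1
  σ[c>=4]((ρ[v/z](π[z,a](σ[a<7](S))) ⋈[a=c] T)) → 1

== RESULT ==
v | a | g | c | y
t | 5 | 1 | 5 | p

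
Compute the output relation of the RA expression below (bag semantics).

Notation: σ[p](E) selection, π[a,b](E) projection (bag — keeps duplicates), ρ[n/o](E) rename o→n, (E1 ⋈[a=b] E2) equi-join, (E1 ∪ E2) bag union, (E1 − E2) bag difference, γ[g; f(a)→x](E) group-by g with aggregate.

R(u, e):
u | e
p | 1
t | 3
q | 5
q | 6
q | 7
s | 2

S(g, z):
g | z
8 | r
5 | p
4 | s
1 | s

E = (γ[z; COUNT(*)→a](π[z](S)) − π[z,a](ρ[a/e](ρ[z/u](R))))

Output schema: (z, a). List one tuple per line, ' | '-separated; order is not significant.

Stepwise |·|:
  S → 4
  π[z](S) → 4
  γ[z; COUNT(*)→a](π[z](S)) → 3
  R → 6
  ρ[z/u](R) → 6
  ρ[a/e](ρ[z/u](R)) → 6
  π[z,a](ρ[a/e](ρ[z/u](R))) → 6
  (γ[z; COUNT(*)→a](π[z](S)) − π[z,a](ρ[a/e](ρ[z/u](R)))) → 1

== RESULT ==
z | a
r | 1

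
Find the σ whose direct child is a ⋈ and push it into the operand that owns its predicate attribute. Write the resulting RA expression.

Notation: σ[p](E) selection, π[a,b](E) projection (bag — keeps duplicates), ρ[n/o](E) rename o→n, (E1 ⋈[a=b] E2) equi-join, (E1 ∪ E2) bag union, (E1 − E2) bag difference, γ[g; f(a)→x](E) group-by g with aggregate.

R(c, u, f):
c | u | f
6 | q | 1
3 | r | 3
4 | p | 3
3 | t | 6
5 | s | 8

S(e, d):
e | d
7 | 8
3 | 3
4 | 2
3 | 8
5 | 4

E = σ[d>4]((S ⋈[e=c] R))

σ filters on d, owned by the left side.
E' = (σ[d>4](S) ⋈[e=c] R)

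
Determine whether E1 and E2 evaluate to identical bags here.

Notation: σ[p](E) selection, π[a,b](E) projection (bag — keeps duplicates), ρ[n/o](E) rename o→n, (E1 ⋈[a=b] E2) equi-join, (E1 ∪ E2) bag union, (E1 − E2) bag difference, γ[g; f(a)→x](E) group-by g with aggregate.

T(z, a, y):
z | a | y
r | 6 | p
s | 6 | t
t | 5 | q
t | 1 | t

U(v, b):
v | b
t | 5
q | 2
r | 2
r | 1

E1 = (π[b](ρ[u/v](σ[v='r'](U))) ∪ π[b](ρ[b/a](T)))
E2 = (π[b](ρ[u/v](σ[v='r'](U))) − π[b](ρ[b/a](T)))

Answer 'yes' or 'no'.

E1 subexpression sizes:
  U → 4
  σ[v='r'](U) → 2
  ρ[u/v](σ[v='r'](U)) → 2
  π[b](ρ[u/v](σ[v='r'](U))) → 2
  T → 4
  ρ[b/a](T) → 4
  π[b](ρ[b/a](T)) → 4
  (π[b](ρ[u/v](σ[v='r'](U))) ∪ π[b](ρ[b/a](T))) → 6
E2 subexpression sizes:
  U → 4
  σ[v='r'](U) → 2
  ρ[u/v](σ[v='r'](U)) → 2
  π[b](ρ[u/v](σ[v='r'](U))) → 2
  T → 4
  ρ[b/a](T) → 4
  π[b](ρ[b/a](T)) → 4
  (π[b](ρ[u/v](σ[v='r'](U))) − π[b](ρ[b/a](T))) → 1

E1 result:
b
1
1
2
5
6
6
E2 result:
b
2
Witness: (6,) appears 2× in E1 but 0× in E2.

no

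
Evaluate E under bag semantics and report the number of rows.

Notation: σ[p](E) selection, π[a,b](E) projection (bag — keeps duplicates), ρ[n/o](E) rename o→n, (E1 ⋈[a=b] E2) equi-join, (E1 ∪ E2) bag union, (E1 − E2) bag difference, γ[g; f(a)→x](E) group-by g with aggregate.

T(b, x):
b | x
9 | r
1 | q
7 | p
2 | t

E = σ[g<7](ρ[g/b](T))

Row counts bottom-up:
  T → 4
  ρ[g/b](T) → 4
  σ[g<7](ρ[g/b](T)) → 2

|E| = 2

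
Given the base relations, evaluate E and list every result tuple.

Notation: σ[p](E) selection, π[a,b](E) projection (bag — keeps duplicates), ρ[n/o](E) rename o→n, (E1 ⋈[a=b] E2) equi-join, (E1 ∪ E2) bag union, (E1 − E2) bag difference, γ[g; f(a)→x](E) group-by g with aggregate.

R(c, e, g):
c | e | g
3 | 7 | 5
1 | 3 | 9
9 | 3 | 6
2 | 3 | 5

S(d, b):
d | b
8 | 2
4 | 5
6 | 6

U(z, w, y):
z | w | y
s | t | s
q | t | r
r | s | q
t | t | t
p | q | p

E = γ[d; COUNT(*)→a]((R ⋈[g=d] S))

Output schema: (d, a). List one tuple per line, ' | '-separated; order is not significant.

Subexpression sizes:
  R → 4
  S → 3
  (R ⋈[g=d] S) → 1
  γ[d; COUNT(*)→a]((R ⋈[g=d] S)) → 1

== RESULT ==
d | a
6 | 1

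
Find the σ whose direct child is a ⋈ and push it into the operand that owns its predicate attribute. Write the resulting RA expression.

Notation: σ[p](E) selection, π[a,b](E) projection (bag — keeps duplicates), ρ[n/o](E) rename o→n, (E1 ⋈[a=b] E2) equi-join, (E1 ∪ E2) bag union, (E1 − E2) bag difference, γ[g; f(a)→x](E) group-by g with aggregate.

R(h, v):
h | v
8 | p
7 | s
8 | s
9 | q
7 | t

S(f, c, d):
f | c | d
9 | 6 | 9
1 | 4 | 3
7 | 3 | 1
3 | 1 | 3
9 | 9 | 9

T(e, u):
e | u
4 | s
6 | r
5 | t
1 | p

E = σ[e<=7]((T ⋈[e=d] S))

σ filters on e, owned by the left side.
E' = (σ[e<=7](T) ⋈[e=d] S)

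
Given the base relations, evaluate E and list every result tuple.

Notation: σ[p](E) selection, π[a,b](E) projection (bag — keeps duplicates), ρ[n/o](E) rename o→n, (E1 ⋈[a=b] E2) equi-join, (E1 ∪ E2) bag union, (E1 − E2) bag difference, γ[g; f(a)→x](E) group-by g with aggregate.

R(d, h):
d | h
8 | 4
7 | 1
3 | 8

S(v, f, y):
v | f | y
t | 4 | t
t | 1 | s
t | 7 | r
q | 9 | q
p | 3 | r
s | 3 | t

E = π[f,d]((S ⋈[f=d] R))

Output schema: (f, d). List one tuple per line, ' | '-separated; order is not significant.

Subexpression sizes:
  S → 6
  R → 3
  (S ⋈[f=d] R) → 3
  π[f,d]((S ⋈[f=d] R)) → 3

== RESULT ==
f | d
3 | 3
3 | 3
7 | 7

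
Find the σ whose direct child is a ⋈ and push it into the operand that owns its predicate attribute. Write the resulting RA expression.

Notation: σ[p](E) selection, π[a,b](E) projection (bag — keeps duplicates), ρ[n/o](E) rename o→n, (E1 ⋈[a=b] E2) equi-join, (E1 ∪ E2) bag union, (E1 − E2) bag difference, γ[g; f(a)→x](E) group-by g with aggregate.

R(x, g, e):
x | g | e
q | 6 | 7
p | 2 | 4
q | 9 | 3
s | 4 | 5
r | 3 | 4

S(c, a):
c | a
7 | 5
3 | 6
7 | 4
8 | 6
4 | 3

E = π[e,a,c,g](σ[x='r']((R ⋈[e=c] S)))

σ filters on x, owned by the left side.
E' = π[e,a,c,g]((σ[x='r'](R) ⋈[e=c] S))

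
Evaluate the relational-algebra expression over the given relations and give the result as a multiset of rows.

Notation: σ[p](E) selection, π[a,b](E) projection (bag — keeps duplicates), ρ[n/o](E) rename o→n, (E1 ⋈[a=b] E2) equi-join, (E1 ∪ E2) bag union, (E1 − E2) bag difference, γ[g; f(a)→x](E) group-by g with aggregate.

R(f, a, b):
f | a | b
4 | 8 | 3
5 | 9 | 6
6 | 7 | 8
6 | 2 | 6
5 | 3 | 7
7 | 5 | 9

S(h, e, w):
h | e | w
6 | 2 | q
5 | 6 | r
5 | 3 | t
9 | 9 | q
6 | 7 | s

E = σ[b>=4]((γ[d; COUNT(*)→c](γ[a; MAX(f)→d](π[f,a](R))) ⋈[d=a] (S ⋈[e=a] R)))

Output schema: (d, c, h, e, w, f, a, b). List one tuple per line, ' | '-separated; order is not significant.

Stepwise |·|:
  R → 6
  π[f,a](R) → 6
  γ[a; MAX(f)→d](π[f,a](R)) → 6
  γ[d; COUNT(*)→c](γ[a; MAX(f)→d](π[f,a](R))) → 4
  S → 5
  R → 6
  (S ⋈[e=a] R) → 4
  (γ[d; COUNT(*)→c](γ[a; MAX(f)→d](π[f,a](R))) ⋈[d=a] (S ⋈[e=a] R)) → 1
  σ[b>=4]((γ[d; COUNT(*)→c](γ[a; MAX(f)→d](π[f,a](R))) ⋈[d=a] (S ⋈[e=a] R))) → 1

== RESULT ==
d | c | h | e | w | f | a | b
7 | 1 | 6 | 7 | s | 6 | 7 | 8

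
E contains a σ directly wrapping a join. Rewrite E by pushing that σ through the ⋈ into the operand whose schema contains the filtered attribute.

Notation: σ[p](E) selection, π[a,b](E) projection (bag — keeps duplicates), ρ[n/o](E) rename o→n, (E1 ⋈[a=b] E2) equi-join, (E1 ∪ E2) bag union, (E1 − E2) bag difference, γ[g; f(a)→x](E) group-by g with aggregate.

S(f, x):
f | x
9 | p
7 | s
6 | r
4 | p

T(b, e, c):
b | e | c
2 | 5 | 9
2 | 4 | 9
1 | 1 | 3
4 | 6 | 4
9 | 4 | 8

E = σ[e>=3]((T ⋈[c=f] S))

σ filters on e, owned by the left side.
E' = (σ[e>=3](T) ⋈[c=f] S)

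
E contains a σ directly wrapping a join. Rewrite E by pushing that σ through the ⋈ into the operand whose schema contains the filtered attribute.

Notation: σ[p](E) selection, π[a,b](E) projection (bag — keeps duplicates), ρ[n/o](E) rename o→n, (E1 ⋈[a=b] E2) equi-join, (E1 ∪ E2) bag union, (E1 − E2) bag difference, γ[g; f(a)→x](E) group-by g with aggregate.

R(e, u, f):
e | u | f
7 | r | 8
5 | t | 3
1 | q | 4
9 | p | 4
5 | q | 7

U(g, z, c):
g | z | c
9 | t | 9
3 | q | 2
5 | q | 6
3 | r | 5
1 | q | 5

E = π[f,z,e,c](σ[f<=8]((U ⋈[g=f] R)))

σ filters on f, owned by the right side.
E' = π[f,z,e,c]((U ⋈[g=f] σ[f<=8](R)))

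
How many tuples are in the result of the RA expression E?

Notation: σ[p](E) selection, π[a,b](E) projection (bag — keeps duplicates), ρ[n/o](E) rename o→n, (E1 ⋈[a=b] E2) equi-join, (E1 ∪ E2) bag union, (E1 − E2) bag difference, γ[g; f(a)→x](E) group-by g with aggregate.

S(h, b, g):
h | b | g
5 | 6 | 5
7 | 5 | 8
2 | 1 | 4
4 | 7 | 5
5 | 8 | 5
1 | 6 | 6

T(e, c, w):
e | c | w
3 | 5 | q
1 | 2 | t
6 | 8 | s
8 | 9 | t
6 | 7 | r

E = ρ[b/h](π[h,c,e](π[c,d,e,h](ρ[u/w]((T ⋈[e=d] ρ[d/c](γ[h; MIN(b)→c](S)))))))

Row counts bottom-up:
  T → 5
  S → 6
  γ[h; MIN(b)→c](S) → 5
  ρ[d/c](γ[h; MIN(b)→c](S)) → 5
  (T ⋈[e=d] ρ[d/c](γ[h; MIN(b)→c](S))) → 5
  ρ[u/w]((T ⋈[e=d] ρ[d/c](γ[h; MIN(b)→c](S)))) → 5
  π[c,d,e,h](ρ[u/w]((T ⋈[e=d] ρ[d/c](γ[h; MIN(b)→c](S))))) → 5
  π[h,c,e](π[c,d,e,h](ρ[u/w]((T ⋈[e=d] ρ[d/c](γ[h; MIN(b)→c](S)))))) → 5
  ρ[b/h](π[h,c,e](π[c,d,e,h](ρ[u/w]((T ⋈[e=d] ρ[d/c](γ[h; MIN(b)→c](S))))))) → 5

|E| = 5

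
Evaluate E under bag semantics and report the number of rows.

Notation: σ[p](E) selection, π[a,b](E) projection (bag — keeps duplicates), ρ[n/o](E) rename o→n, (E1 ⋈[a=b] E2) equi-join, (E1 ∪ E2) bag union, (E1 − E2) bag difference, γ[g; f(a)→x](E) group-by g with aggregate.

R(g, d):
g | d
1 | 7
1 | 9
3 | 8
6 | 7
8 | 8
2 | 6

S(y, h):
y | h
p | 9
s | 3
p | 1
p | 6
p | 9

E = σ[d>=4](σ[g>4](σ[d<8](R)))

Stepwise |·|:
  R → 6
  σ[d<8](R) → 3
  σ[g>4](σ[d<8](R)) → 1
  σ[d>=4](σ[g>4](σ[d<8](R))) → 1

|E| = 1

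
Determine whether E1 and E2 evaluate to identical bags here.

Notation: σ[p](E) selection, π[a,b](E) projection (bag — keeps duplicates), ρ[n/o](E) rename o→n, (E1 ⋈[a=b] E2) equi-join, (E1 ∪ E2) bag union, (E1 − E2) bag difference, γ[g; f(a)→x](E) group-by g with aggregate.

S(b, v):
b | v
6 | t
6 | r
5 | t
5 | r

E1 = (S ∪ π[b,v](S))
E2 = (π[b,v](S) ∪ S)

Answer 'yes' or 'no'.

E1 row counts bottom-up:
  S → 4
  S → 4
  π[b,v](S) → 4
  (S ∪ π[b,v](S)) → 8
E2 row counts bottom-up:
  S → 4
  π[b,v](S) → 4
  S → 4
  (π[b,v](S) ∪ S) → 8

E1 and E2 produce the same multiset:
b | v
5 | r
5 | r
5 | t
5 | t
6 | r
6 | r
6 | t
6 | t

yes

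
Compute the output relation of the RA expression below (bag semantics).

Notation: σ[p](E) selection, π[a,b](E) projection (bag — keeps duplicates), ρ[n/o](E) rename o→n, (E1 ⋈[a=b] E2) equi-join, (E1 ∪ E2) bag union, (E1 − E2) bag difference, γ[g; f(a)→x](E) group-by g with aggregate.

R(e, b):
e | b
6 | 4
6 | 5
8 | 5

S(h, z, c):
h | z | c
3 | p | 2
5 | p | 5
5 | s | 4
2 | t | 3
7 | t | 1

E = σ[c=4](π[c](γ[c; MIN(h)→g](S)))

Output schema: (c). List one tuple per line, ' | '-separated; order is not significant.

Row counts bottom-up:
  S → 5
  γ[c; MIN(h)→g](S) → 5
  π[c](γ[c; MIN(h)→g](S)) → 5
  σ[c=4](π[c](γ[c; MIN(h)→g](S))) → 1

== RESULT ==
c
4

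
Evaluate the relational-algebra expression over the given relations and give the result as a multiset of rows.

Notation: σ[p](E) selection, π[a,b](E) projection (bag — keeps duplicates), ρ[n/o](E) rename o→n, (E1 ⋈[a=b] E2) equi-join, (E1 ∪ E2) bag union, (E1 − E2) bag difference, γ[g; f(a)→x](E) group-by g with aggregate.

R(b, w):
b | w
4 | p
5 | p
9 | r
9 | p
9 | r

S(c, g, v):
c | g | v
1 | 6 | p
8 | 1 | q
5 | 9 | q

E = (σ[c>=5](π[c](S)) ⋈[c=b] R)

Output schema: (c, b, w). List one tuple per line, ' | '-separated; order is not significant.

Subexpression sizes:
  S → 3
  π[c](S) → 3
  σ[c>=5](π[c](S)) → 2
  R → 5
  (σ[c>=5](π[c](S)) ⋈[c=b] R) → 1

== RESULT ==
c | b | w
5 | 5 | p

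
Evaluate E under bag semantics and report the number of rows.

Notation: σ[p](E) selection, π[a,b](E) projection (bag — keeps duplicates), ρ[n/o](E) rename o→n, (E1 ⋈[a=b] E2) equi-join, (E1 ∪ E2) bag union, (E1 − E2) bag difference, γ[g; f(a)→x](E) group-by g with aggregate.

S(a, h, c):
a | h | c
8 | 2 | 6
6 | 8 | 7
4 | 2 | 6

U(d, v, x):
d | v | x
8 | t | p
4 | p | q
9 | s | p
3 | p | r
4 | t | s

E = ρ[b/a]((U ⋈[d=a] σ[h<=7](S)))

Per-node cardinality:
  U → 5
  S → 3
  σ[h<=7](S) → 2
  (U ⋈[d=a] σ[h<=7](S)) → 3
  ρ[b/a]((U ⋈[d=a] σ[h<=7](S))) → 3

|E| = 3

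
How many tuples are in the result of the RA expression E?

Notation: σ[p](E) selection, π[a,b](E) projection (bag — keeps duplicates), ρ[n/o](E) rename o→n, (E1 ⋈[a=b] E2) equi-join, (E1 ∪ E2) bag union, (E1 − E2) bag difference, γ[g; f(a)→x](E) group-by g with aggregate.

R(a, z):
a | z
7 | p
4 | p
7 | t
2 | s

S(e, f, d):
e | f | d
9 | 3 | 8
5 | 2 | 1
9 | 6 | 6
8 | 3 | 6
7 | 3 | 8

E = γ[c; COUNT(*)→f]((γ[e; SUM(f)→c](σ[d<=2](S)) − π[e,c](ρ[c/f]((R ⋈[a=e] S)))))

Per-node cardinality:
  S → 5
  σ[d<=2](S) → 1
  γ[e; SUM(f)→c](σ[d<=2](S)) → 1
  R → 4
  S → 5
  (R ⋈[a=e] S) → 2
  ρ[c/f]((R ⋈[a=e] S)) → 2
  π[e,c](ρ[c/f]((R ⋈[a=e] S))) → 2
  (γ[e; SUM(f)→c](σ[d<=2](S)) − π[e,c](ρ[c/f]((R ⋈[a=e] S)))) → 1
  γ[c; COUNT(*)→f]((γ[e; SUM(f)→c](σ[d<=2](S)) − π[e,c](ρ[c/f]((R ⋈[a=e] S))))) → 1

|E| = 1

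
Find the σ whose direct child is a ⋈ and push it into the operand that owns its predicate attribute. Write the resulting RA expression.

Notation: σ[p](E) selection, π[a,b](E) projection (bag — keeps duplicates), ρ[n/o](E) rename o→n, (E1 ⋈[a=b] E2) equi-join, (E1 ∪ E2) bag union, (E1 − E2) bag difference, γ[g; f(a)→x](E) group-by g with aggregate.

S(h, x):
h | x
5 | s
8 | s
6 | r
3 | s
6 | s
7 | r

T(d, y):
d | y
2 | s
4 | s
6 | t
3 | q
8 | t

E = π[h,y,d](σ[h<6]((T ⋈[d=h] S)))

σ filters on h, owned by the right side.
E' = π[h,y,d]((T ⋈[d=h] σ[h<6](S)))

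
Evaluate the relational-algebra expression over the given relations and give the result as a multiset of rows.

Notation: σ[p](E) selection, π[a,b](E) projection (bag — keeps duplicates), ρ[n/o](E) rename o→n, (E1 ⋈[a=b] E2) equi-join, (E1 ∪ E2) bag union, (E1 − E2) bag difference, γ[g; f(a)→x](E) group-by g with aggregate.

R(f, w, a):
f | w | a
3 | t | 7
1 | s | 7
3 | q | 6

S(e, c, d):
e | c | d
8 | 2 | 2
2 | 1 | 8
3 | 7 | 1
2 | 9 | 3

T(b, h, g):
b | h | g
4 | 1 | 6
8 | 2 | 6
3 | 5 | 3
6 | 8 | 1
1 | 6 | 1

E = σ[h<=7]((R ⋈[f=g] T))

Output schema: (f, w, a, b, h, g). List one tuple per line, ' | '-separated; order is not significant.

Stepwise |·|:
  R → 3
  T → 5
  (R ⋈[f=g] T) → 4
  σ[h<=7]((R ⋈[f=g] T)) → 3

== RESULT ==
f | w | a | b | h | g
1 | s | 7 | 1 | 6 | 1
3 | q | 6 | 3 | 5 | 3
3 | t | 7 | 3 | 5 | 3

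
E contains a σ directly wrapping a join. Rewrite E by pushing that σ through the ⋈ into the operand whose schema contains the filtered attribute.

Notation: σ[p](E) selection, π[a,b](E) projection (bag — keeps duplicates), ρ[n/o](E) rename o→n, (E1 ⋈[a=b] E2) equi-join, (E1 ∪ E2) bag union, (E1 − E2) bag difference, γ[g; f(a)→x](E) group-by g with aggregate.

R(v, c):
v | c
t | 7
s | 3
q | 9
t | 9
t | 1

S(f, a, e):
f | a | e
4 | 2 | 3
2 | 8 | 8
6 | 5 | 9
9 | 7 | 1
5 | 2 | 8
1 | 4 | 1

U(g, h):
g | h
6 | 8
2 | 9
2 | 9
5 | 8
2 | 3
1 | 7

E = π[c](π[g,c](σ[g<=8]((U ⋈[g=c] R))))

σ filters on g, owned by the left side.
E' = π[c](π[g,c]((σ[g<=8](U) ⋈[g=c] R)))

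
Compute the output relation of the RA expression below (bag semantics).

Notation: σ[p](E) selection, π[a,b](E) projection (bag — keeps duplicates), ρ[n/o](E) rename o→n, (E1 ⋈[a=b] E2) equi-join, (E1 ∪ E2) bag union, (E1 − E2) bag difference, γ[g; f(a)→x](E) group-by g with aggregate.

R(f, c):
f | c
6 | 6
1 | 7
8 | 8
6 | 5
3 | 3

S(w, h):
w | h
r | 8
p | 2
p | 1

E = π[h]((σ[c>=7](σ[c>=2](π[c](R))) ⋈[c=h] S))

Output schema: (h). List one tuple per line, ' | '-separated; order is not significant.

Subexpression sizes:
  R → 5
  π[c](R) → 5
  σ[c>=2](π[c](R)) → 5
  σ[c>=7](σ[c>=2](π[c](R))) → 2
  S → 3
  (σ[c>=7](σ[c>=2](π[c](R))) ⋈[c=h] S) → 1
  π[h]((σ[c>=7](σ[c>=2](π[c](R))) ⋈[c=h] S)) → 1

== RESULT ==
h
8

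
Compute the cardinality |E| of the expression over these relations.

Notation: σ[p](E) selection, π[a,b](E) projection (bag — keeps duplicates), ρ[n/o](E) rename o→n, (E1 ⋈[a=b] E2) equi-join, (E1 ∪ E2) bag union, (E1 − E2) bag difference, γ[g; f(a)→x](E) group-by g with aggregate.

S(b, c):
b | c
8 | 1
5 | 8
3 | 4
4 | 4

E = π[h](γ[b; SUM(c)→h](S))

Row counts bottom-up:
  S → 4
  γ[b; SUM(c)→h](S) → 4
  π[h](γ[b; SUM(c)→h](S)) → 4

|E| = 4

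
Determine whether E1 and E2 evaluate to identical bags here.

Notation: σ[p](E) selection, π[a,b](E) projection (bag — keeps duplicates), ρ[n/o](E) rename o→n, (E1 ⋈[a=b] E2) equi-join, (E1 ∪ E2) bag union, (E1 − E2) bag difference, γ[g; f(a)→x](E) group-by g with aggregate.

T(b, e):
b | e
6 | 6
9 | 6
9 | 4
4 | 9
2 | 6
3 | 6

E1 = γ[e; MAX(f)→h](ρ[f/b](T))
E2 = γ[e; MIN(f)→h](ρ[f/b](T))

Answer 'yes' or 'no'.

E1 stepwise |·|:
  T → 6
  ρ[f/b](T) → 6
  γ[e; MAX(f)→h](ρ[f/b](T)) → 3
E2 stepwise |·|:
  T → 6
  ρ[f/b](T) → 6
  γ[e; MIN(f)→h](ρ[f/b](T)) → 3

E1 result:
e | h
4 | 9
6 | 9
9 | 4
E2 result:
e | h
4 | 9
6 | 2
9 | 4
Witness: (6, 2) appears 0× in E1 but 1× in E2.

no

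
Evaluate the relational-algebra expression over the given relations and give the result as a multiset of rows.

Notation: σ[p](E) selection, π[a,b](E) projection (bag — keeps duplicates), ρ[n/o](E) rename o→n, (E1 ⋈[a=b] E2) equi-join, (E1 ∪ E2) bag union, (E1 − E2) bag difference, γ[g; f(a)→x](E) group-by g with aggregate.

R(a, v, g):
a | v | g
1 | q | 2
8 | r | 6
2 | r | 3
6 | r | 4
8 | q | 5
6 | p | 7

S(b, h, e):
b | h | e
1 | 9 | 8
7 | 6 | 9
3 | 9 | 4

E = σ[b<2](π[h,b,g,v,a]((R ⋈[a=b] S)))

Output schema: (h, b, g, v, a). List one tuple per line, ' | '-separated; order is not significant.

Stepwise |·|:
  R → 6
  S → 3
  (R ⋈[a=b] S) → 1
  π[h,b,g,v,a]((R ⋈[a=b] S)) → 1
  σ[b<2](π[h,b,g,v,a]((R ⋈[a=b] S))) → 1

== RESULT ==
h | b | g | v | a
9 | 1 | 2 | q | 1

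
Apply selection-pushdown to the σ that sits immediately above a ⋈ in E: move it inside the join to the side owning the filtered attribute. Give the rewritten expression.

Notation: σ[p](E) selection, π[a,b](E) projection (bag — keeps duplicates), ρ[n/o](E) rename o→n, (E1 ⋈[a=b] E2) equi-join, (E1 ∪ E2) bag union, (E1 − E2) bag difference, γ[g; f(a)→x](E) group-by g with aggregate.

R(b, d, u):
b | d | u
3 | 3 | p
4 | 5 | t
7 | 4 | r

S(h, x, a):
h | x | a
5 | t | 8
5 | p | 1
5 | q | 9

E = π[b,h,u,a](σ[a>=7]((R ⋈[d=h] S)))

σ filters on a, owned by the right side.
E' = π[b,h,u,a]((R ⋈[d=h] σ[a>=7](S)))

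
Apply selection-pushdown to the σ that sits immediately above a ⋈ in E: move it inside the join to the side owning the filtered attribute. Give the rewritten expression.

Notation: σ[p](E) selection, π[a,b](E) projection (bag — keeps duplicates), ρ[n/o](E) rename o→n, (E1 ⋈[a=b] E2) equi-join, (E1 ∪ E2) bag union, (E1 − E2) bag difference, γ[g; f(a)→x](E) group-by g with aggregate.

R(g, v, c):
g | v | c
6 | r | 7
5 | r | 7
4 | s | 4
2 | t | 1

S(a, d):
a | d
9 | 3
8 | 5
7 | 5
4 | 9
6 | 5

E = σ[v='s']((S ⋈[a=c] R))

σ filters on v, owned by the right side.
E' = (S ⋈[a=c] σ[v='s'](R))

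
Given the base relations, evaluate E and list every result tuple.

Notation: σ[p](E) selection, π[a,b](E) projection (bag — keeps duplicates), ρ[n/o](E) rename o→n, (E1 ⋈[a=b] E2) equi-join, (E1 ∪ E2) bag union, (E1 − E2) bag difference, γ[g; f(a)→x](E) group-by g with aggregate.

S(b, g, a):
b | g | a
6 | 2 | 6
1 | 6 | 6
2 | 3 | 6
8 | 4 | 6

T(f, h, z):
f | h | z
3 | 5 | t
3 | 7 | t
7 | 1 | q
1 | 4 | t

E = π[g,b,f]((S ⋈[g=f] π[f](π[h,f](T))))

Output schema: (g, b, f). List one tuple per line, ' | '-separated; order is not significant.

Stepwise |·|:
  S → 4
  T → 4
  π[h,f](T) → 4
  π[f](π[h,f](T)) → 4
  (S ⋈[g=f] π[f](π[h,f](T))) → 2
  π[g,b,f]((S ⋈[g=f] π[f](π[h,f](T)))) → 2

== RESULT ==
g | b | f
3 | 2 | 3
3 | 2 | 3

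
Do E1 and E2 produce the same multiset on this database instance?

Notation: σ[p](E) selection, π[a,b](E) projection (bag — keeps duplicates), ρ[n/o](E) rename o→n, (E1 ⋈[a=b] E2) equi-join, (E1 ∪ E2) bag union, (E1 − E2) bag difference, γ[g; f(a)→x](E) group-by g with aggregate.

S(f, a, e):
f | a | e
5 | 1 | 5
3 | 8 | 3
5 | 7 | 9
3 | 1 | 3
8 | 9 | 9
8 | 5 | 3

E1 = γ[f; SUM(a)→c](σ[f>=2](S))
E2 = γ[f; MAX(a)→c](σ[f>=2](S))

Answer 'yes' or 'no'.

E1 per-node cardinality:
  S → 6
  σ[f>=2](S) → 6
  γ[f; SUM(a)→c](σ[f>=2](S)) → 3
E2 per-node cardinality:
  S → 6
  σ[f>=2](S) → 6
  γ[f; MAX(a)→c](σ[f>=2](S)) → 3

E1 result:
f | c
3 | 9
5 | 8
8 | 14
E2 result:
f | c
3 | 8
5 | 7
8 | 9
Witness: (8, 14) appears 1× in E1 but 0× in E2.

no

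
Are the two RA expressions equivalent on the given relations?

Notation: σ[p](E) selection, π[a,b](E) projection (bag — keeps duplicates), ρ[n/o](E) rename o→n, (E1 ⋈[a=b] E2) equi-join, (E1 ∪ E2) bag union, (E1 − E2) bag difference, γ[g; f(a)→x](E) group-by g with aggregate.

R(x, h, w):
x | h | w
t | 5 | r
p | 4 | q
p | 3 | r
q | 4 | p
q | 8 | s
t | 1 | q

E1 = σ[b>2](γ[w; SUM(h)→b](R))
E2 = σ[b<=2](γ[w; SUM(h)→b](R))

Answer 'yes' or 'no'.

E1 row counts bottom-up:
  R → 6
  γ[w; SUM(h)→b](R) → 4
  σ[b>2](γ[w; SUM(h)→b](R)) → 4
E2 row counts bottom-up:
  R → 6
  γ[w; SUM(h)→b](R) → 4
  σ[b<=2](γ[w; SUM(h)→b](R)) → 0

E1 result:
w | b
p | 4
q | 5
r | 8
s | 8
E2 result:
w | b
(0 rows)
Witness: ('p', 4) appears 1× in E1 but 0× in E2.

no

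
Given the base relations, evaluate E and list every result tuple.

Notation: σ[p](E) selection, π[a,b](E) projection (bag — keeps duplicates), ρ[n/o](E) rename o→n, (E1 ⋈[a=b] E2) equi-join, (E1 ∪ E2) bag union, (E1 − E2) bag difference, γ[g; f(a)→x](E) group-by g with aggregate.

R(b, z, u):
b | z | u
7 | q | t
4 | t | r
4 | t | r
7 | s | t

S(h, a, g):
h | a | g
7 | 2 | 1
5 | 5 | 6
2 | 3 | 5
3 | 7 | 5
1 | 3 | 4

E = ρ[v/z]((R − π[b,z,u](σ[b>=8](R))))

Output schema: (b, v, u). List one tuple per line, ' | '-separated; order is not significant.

Stepwise |·|:
  R → 4
  R → 4
  σ[b>=8](R) → 0
  π[b,z,u](σ[b>=8](R)) → 0
  (R − π[b,z,u](σ[b>=8](R))) → 4
  ρ[v/z]((R − π[b,z,u](σ[b>=8](R)))) → 4

== RESULT ==
b | v | u
4 | t | r
4 | t | r
7 | q | t
7 | s | t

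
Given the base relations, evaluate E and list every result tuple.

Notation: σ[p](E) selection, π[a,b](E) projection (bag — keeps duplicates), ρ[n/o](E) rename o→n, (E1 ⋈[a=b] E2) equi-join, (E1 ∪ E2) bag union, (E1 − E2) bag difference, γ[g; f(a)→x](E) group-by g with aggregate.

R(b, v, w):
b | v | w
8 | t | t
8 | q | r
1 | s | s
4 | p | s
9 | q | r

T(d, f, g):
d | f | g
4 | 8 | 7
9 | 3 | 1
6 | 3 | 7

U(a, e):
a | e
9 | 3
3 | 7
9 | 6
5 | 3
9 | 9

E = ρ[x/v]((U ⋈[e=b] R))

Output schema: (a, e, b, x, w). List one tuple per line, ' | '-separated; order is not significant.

Row counts bottom-up:
  U → 5
  R → 5
  (U ⋈[e=b] R) → 1
  ρ[x/v]((U ⋈[e=b] R)) → 1

== RESULT ==
a | e | b | x | w
9 | 9 | 9 | q | r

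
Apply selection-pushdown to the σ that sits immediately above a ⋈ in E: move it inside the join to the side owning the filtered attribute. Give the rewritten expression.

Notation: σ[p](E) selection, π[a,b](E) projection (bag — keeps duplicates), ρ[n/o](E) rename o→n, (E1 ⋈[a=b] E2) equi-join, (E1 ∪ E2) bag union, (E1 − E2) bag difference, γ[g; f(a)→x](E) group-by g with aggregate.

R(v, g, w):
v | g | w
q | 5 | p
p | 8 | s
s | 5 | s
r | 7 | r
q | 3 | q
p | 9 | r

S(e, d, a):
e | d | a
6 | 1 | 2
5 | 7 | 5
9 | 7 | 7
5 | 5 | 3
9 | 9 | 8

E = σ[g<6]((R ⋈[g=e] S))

σ filters on g, owned by the left side.
E' = (σ[g<6](R) ⋈[g=e] S)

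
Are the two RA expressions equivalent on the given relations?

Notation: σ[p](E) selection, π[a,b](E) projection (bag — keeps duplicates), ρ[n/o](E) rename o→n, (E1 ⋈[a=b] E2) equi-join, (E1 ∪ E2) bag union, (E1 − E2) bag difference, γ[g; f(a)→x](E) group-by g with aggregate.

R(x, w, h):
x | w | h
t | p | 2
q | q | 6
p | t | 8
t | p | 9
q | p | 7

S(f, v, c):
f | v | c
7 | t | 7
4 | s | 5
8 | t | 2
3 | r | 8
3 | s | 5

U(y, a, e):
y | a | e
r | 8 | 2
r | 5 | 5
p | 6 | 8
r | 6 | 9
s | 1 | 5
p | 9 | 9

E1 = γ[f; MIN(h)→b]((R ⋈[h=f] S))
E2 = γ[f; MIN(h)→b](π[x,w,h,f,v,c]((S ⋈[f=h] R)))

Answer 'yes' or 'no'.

E1 subexpression sizes:
  R → 5
  S → 5
  (R ⋈[h=f] S) → 2
  γ[f; MIN(h)→b]((R ⋈[h=f] S)) → 2
E2 subexpression sizes:
  S → 5
  R → 5
  (S ⋈[f=h] R) → 2
  π[x,w,h,f,v,c]((S ⋈[f=h] R)) → 2
  γ[f; MIN(h)→b](π[x,w,h,f,v,c]((S ⋈[f=h] R))) → 2

E1 and E2 produce the same multiset:
f | b
7 | 7
8 | 8

yes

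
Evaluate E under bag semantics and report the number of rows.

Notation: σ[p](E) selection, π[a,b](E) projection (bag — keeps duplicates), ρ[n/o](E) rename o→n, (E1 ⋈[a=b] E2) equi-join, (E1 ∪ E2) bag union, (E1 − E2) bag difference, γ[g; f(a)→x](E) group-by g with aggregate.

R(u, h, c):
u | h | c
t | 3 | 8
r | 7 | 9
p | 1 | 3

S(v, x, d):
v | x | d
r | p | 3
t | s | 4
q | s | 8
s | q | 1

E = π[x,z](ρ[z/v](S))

Row counts bottom-up:
  S → 4
  ρ[z/v](S) → 4
  π[x,z](ρ[z/v](S)) → 4

|E| = 4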